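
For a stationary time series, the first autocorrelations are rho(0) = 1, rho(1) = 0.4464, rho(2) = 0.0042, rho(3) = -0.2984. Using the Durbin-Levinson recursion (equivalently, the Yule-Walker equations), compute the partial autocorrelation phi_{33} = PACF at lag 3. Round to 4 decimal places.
\phi_{33} = -0.2549

The PACF at lag k is phi_{kk}, the last component of the solution
to the Yule-Walker system G_k phi = r_k where
  (G_k)_{ij} = rho(|i - j|), (r_k)_i = rho(i), i,j = 1..k.
Equivalently, Durbin-Levinson gives phi_{kk} iteratively:
  phi_{11} = rho(1)
  phi_{kk} = [rho(k) - sum_{j=1..k-1} phi_{k-1,j} rho(k-j)]
            / [1 - sum_{j=1..k-1} phi_{k-1,j} rho(j)],
  phi_{k,j} = phi_{k-1,j} - phi_{kk} phi_{k-1,k-j},  j = 1..k-1.
Step k = 1:
  phi_11 = rho(1) = 0.4464.
Step k = 2:
  phi_22 = [rho(2) - phi_11 rho(1)] / [1 - phi_11 rho(1)] = [0.0042 - (0.4464)(0.4464)] / [1 - (0.4464)(0.4464)]
         = -0.19507296 / 0.80072704 = -0.24362.
  Update: phi_21 = phi_11 - phi_22 phi_11 = 0.4464 - (-0.24362)(0.4464) = 0.555152.
Step k = 3:
  phi_33 = [rho(3) - phi_21 rho(2) - phi_22 rho(1)] / [1 - phi_21 rho(1) - phi_22 rho(2)]
    numerator   = -0.2984 - (0.555152)(0.0042) - (-0.24362)(0.4464) = -0.19197976
    denominator = 1 - (0.555152)(0.4464) - (-0.24362)(0.0042) = 0.7532034
  phi_33 = -0.19197976 / 0.7532034 = -0.2549.
Therefore phi_{33} = -0.2549.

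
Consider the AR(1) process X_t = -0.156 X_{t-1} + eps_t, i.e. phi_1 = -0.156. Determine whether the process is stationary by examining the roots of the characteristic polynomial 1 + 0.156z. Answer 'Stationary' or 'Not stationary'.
\text{Stationary}

The AR(p) characteristic polynomial is P(z) = 1 + 0.156z.
Stationarity requires all roots to lie outside the unit circle, i.e. |z| > 1 for every root.
This is linear in z: 1 + (0.156) z = 0  =>  z = -1/(0.156) = -6.410256,  |z| = 6.410256.
Moduli of all roots: 6.4103.
All moduli strictly greater than 1? Yes.
Verdict: Stationary.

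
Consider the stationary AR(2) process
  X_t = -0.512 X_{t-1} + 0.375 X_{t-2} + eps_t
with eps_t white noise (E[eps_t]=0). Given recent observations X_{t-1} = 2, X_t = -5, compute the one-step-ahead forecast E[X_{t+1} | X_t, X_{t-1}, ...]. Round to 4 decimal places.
E[X_{t+1} \mid \mathcal F_t] = 3.3100

For an AR(p) model X_t = c + sum_i phi_i X_{t-i} + eps_t, the
one-step-ahead conditional mean is
  E[X_{t+1} | X_t, ...] = c + sum_i phi_i X_{t+1-i}.
Substitute known values:
  E[X_{t+1} | ...] = (-0.512) * (-5) + (0.375) * (2)
                   = 3.3100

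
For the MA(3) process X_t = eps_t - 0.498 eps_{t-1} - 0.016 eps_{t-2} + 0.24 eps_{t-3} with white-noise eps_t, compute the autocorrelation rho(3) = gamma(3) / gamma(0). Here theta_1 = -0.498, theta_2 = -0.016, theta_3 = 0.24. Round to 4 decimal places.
\rho(3) = 0.1838

For an MA(q) process with theta_0 = 1, the autocovariance is
  gamma(k) = sigma^2 * sum_{i=0..q-k} theta_i * theta_{i+k},
and rho(k) = gamma(k) / gamma(0). Sigma^2 cancels.
  numerator   = (1)*(0.24) = 0.24.
  denominator = (1)^2 + (-0.498)^2 + (-0.016)^2 + (0.24)^2 = 1.30586.
  rho(3) = 0.24 / 1.30586 = 0.1838.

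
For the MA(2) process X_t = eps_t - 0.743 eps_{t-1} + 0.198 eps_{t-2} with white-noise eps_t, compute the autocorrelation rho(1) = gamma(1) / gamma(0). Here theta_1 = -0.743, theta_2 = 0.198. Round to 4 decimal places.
\rho(1) = -0.5594

For an MA(q) process with theta_0 = 1, the autocovariance is
  gamma(k) = sigma^2 * sum_{i=0..q-k} theta_i * theta_{i+k},
and rho(k) = gamma(k) / gamma(0). Sigma^2 cancels.
  numerator   = (1)*(-0.743) + (-0.743)*(0.198) = -0.890114.
  denominator = (1)^2 + (-0.743)^2 + (0.198)^2 = 1.591253.
  rho(1) = -0.890114 / 1.591253 = -0.5594.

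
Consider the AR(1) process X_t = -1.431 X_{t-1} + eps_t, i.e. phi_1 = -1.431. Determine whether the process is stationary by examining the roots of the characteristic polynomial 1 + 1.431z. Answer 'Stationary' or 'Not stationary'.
\text{Not stationary}

The AR(p) characteristic polynomial is P(z) = 1 + 1.431z.
Stationarity requires all roots to lie outside the unit circle, i.e. |z| > 1 for every root.
This is linear in z: 1 + (1.431) z = 0  =>  z = -1/(1.431) = -0.698812,  |z| = 0.698812.
Moduli of all roots: 0.6988.
All moduli strictly greater than 1? No.
Verdict: Not stationary.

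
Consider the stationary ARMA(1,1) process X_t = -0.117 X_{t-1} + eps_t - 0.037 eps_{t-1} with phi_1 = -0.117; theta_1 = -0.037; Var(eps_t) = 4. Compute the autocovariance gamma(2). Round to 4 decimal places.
\gamma(2) = 0.0734

Multiply the model equation by X_{t-k} and take expectations. With theta_0 = psi_0 = 1 and psi_j the MA(infinity) weights, this gives
  gamma(k) - sum_i phi_i gamma(k-i) = c_k,
  c_k = sigma^2 * sum_{j=k..q} theta_j psi_{j-k}   (c_k = 0 for k > q),
using gamma(-m) = gamma(m).
psi-weights needed (psi_j = theta_j + sum_i phi_i psi_{j-i}):
  psi_1 = theta_1 + phi_1 = -0.037 + (-0.117) = -0.154
Right-hand sides:
  c_0 = sigma^2 (1 + theta_1 psi_1) = 4 * (1 + (-0.037)(-0.154)) = 4 * 1.005698 = 4.022792
  c_1 = sigma^2 theta_1 = 4 * (-0.037) = -0.148
  c_2 = 0
Equations for k = 0 and k = 1 (AR order 1):
  gamma(0) = phi_1 gamma(1) + c_0
  gamma(1) = phi_1 gamma(0) + c_1
Substituting the second into the first: gamma(0) (1 - phi_1^2) = c_0 + phi_1 c_1, so
  gamma(0) = (c_0 + phi_1 c_1) / (1 - phi_1^2) = (4.022792 + (-0.117)(-0.148)) / (1 - (-0.117)^2) = 4.040108 / 0.986311 = 4.096181.
  gamma(1) = phi_1 gamma(0) + c_1 = (-0.117)(4.096181) + (-0.148) = -0.627253.
For k = 2 (> q): gamma(2) = phi_1 gamma(1) = (-0.117)(-0.627253) = 0.073389.
Therefore gamma(2) = 0.0734 (to 4 decimal places).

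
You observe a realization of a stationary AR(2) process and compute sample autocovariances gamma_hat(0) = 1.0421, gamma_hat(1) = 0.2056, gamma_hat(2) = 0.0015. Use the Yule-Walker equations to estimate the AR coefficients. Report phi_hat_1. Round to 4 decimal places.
\hat\phi_{1} = 0.2050

The Yule-Walker equations for an AR(p) process read, in matrix form,
  Gamma_p phi = r_p,   with   (Gamma_p)_{ij} = gamma(|i - j|),
                       (r_p)_i = gamma(i),   i,j = 1..p.
Substitute the sample gammas (Toeplitz matrix and right-hand side of size 2):
  Gamma_p = [[1.0421, 0.2056], [0.2056, 1.0421]]
  r_p     = [0.2056, 0.0015]
Written out:
  1.0421 phi_1 + 0.2056 phi_2 = 0.2056
  0.2056 phi_1 + 1.0421 phi_2 = 0.0015
Solve by Cramer's rule:
  det = gamma(0)^2 - gamma(1)^2 = (1.0421)^2 - (0.2056)^2 = 1.08597241 - 0.04227136 = 1.04370105
  phi_hat_1 = [gamma(1) gamma(0) - gamma(1) gamma(2)] / det = [(0.2056)(1.0421) - (0.2056)(0.0015)] / 1.04370105 = 0.21394736 / 1.04370105 = 0.205
  phi_hat_2 = [gamma(0) gamma(2) - gamma(1)^2] / det = [(1.0421)(0.0015) - (0.2056)^2] / 1.04370105 = -0.04070821 / 1.04370105 = -0.039
So phi_hat = [0.2050, -0.0390].
Therefore phi_hat_1 = 0.2050.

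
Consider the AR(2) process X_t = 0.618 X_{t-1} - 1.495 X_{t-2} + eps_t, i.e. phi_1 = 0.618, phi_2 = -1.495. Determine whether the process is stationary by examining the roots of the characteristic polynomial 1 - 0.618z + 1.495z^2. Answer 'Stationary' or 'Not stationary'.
\text{Not stationary}

The AR(p) characteristic polynomial is P(z) = 1 - 0.618z + 1.495z^2.
Stationarity requires all roots to lie outside the unit circle, i.e. |z| > 1 for every root.
Set 1 + (-0.618) z + (1.495) z^2 = 0, i.e. a z^2 + b z + c = 0 with a = 1.495, b = -0.618, c = 1.
Discriminant D = b^2 - 4ac = (-0.618)^2 - 4*(1.495)*1 = 0.381924 - (5.98) = -5.598076.
D < 0, so the roots are the complex-conjugate pair z = (-b +/- i sqrt(-D)) / (2a) = 0.2067 +/- 0.7913i.
For a conjugate pair |z|^2 = z * conj(z) = (product of roots) = c/a = 1/(1.495) = 0.668896, so |z| = sqrt(0.668896) = 0.8179 for both roots.
Moduli of all roots: 0.8179, 0.8179.
All moduli strictly greater than 1? No.
Verdict: Not stationary.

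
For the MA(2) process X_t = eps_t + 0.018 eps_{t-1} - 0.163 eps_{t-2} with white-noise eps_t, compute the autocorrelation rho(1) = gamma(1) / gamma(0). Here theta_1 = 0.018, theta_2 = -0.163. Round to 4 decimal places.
\rho(1) = 0.0147

For an MA(q) process with theta_0 = 1, the autocovariance is
  gamma(k) = sigma^2 * sum_{i=0..q-k} theta_i * theta_{i+k},
and rho(k) = gamma(k) / gamma(0). Sigma^2 cancels.
  numerator   = (1)*(0.018) + (0.018)*(-0.163) = 0.015066.
  denominator = (1)^2 + (0.018)^2 + (-0.163)^2 = 1.026893.
  rho(1) = 0.015066 / 1.026893 = 0.0147.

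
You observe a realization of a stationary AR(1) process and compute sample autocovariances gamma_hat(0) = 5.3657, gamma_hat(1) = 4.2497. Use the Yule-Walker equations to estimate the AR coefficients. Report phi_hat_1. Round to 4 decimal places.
\hat\phi_{1} = 0.7920

The Yule-Walker equations for an AR(p) process read, in matrix form,
  Gamma_p phi = r_p,   with   (Gamma_p)_{ij} = gamma(|i - j|),
                       (r_p)_i = gamma(i),   i,j = 1..p.
Substitute the sample gammas (Toeplitz matrix and right-hand side of size 1):
  Gamma_p = [[5.3657]]
  r_p     = [4.2497]
With p = 1 this is the single equation gamma(0) phi_1 = gamma(1):
  phi_hat_1 = gamma(1) / gamma(0) = 4.2497 / 5.3657 = 0.7920.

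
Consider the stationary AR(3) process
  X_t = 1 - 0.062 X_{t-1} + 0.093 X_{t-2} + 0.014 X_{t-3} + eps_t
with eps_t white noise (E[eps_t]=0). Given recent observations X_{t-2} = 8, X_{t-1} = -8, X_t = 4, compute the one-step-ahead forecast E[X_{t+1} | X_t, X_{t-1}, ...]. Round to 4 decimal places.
E[X_{t+1} \mid \mathcal F_t] = 0.1200

For an AR(p) model X_t = c + sum_i phi_i X_{t-i} + eps_t, the
one-step-ahead conditional mean is
  E[X_{t+1} | X_t, ...] = c + sum_i phi_i X_{t+1-i}.
Substitute known values:
  E[X_{t+1} | ...] = 1 + (-0.062) * (4) + (0.093) * (-8) + (0.014) * (8)
                   = 0.1200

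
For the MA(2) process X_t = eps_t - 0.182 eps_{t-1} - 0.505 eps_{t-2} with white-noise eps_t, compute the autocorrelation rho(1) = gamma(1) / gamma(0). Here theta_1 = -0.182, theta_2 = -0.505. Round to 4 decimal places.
\rho(1) = -0.0699

For an MA(q) process with theta_0 = 1, the autocovariance is
  gamma(k) = sigma^2 * sum_{i=0..q-k} theta_i * theta_{i+k},
and rho(k) = gamma(k) / gamma(0). Sigma^2 cancels.
  numerator   = (1)*(-0.182) + (-0.182)*(-0.505) = -0.09009.
  denominator = (1)^2 + (-0.182)^2 + (-0.505)^2 = 1.288149.
  rho(1) = -0.09009 / 1.288149 = -0.0699.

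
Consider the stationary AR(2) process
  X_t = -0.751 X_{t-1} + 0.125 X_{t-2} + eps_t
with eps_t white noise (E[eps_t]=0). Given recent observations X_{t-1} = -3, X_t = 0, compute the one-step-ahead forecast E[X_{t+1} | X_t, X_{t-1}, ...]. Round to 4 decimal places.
E[X_{t+1} \mid \mathcal F_t] = -0.3750

For an AR(p) model X_t = c + sum_i phi_i X_{t-i} + eps_t, the
one-step-ahead conditional mean is
  E[X_{t+1} | X_t, ...] = c + sum_i phi_i X_{t+1-i}.
Substitute known values:
  E[X_{t+1} | ...] = (-0.751) * (0) + (0.125) * (-3)
                   = -0.3750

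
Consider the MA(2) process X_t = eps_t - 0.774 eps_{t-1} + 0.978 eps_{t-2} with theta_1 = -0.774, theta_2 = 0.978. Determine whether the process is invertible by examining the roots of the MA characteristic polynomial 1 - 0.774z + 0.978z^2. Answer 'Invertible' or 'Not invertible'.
\text{Invertible}

The MA(q) characteristic polynomial is P(z) = 1 - 0.774z + 0.978z^2.
Invertibility requires all roots to lie outside the unit circle, i.e. |z| > 1 for every root.
Set 1 + (-0.774) z + (0.978) z^2 = 0, i.e. a z^2 + b z + c = 0 with a = 0.978, b = -0.774, c = 1.
Discriminant D = b^2 - 4ac = (-0.774)^2 - 4*(0.978)*1 = 0.599076 - (3.912) = -3.312924.
D < 0, so the roots are the complex-conjugate pair z = (-b +/- i sqrt(-D)) / (2a) = 0.3957 +/- 0.9305i.
For a conjugate pair |z|^2 = z * conj(z) = (product of roots) = c/a = 1/(0.978) = 1.022495, so |z| = sqrt(1.022495) = 1.0112 for both roots.
Moduli of all roots: 1.0112, 1.0112.
All moduli strictly greater than 1? Yes.
Verdict: Invertible.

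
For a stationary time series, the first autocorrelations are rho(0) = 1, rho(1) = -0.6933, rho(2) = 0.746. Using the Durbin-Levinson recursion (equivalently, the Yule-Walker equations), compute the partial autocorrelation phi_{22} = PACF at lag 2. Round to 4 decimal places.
\phi_{22} = 0.5109

The PACF at lag k is phi_{kk}, the last component of the solution
to the Yule-Walker system G_k phi = r_k where
  (G_k)_{ij} = rho(|i - j|), (r_k)_i = rho(i), i,j = 1..k.
Equivalently, Durbin-Levinson gives phi_{kk} iteratively:
  phi_{11} = rho(1)
  phi_{kk} = [rho(k) - sum_{j=1..k-1} phi_{k-1,j} rho(k-j)]
            / [1 - sum_{j=1..k-1} phi_{k-1,j} rho(j)],
  phi_{k,j} = phi_{k-1,j} - phi_{kk} phi_{k-1,k-j},  j = 1..k-1.
Step k = 1:
  phi_11 = rho(1) = -0.6933.
Step k = 2:
  phi_22 = [rho(2) - phi_11 rho(1)] / [1 - phi_11 rho(1)] = [0.746 - (-0.6933)(-0.6933)] / [1 - (-0.6933)(-0.6933)]
         = 0.26533511 / 0.51933511 = 0.5109.
Therefore phi_{22} = 0.5109.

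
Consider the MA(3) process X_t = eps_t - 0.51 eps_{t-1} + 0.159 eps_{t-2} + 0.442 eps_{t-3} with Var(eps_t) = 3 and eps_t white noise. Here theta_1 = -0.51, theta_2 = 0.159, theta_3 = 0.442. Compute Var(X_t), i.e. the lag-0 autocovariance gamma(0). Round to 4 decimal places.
\gamma(0) = 4.4422

For an MA(q) process X_t = eps_t + sum_i theta_i eps_{t-i} with
Var(eps_t) = sigma^2, the variance is
  gamma(0) = sigma^2 * (1 + sum_i theta_i^2).
  sum_i theta_i^2 = (-0.51)^2 + (0.159)^2 + (0.442)^2 = 0.2601 + 0.025281 + 0.195364 = 0.480745.
  gamma(0) = 3 * (1 + 0.480745) = 3 * 1.480745 = 4.442235, which rounds to 4.4422.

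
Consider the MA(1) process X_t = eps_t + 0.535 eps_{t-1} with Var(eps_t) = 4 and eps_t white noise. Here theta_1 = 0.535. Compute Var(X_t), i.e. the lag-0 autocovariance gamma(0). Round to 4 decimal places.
\gamma(0) = 5.1449

For an MA(q) process X_t = eps_t + sum_i theta_i eps_{t-i} with
Var(eps_t) = sigma^2, the variance is
  gamma(0) = sigma^2 * (1 + sum_i theta_i^2).
  sum_i theta_i^2 = (0.535)^2 = 0.286225.
  gamma(0) = 4 * (1 + 0.286225) = 4 * 1.286225 = 5.1449.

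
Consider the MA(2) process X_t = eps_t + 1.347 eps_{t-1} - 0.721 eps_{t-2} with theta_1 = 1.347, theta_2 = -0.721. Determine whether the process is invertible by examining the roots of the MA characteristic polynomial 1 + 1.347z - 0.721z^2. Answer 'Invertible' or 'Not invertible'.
\text{Not invertible}

The MA(q) characteristic polynomial is P(z) = 1 + 1.347z - 0.721z^2.
Invertibility requires all roots to lie outside the unit circle, i.e. |z| > 1 for every root.
Set 1 + (1.347) z + (-0.721) z^2 = 0, i.e. a z^2 + b z + c = 0 with a = -0.721, b = 1.347, c = 1.
Discriminant D = b^2 - 4ac = (1.347)^2 - 4*(-0.721)*1 = 1.814409 - (-2.884) = 4.698409.
D >= 0, so the roots are real: z = (-b +/- sqrt(D)) / (2a) = (-1.347 +/- 2.167581) / (-1.442).
  z_1 = (-1.347 + 2.167581) / (-1.442) = -0.5691,   |z_1| = 0.5691.
  z_2 = (-1.347 - 2.167581) / (-1.442) = 2.4373,   |z_2| = 2.4373.
Moduli of all roots: 0.5691, 2.4373.
All moduli strictly greater than 1? No.
Verdict: Not invertible.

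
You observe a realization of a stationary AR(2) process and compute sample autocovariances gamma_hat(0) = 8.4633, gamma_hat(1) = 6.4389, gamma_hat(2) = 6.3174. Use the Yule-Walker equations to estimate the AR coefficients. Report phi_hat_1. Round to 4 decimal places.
\hat\phi_{1} = 0.4580

The Yule-Walker equations for an AR(p) process read, in matrix form,
  Gamma_p phi = r_p,   with   (Gamma_p)_{ij} = gamma(|i - j|),
                       (r_p)_i = gamma(i),   i,j = 1..p.
Substitute the sample gammas (Toeplitz matrix and right-hand side of size 2):
  Gamma_p = [[8.4633, 6.4389], [6.4389, 8.4633]]
  r_p     = [6.4389, 6.3174]
Written out:
  8.4633 phi_1 + 6.4389 phi_2 = 6.4389
  6.4389 phi_1 + 8.4633 phi_2 = 6.3174
Solve by Cramer's rule:
  det = gamma(0)^2 - gamma(1)^2 = (8.4633)^2 - (6.4389)^2 = 71.62744689 - 41.45943321 = 30.16801368
  phi_hat_1 = [gamma(1) gamma(0) - gamma(1) gamma(2)] / det = [(6.4389)(8.4633) - (6.4389)(6.3174)] / 30.16801368 = 13.81723551 / 30.16801368 = 0.458
  phi_hat_2 = [gamma(0) gamma(2) - gamma(1)^2] / det = [(8.4633)(6.3174) - (6.4389)^2] / 30.16801368 = 12.00661821 / 30.16801368 = 0.398
So phi_hat = [0.4580, 0.3980].
Therefore phi_hat_1 = 0.4580.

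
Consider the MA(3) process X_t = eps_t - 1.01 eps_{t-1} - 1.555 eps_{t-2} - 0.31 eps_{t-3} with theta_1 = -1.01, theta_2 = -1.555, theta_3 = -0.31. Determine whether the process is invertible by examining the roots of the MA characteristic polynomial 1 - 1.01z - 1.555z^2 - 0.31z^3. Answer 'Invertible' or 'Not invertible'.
\text{Not invertible}

The MA(q) characteristic polynomial is P(z) = 1 - 1.01z - 1.555z^2 - 0.31z^3.
Invertibility requires all roots to lie outside the unit circle, i.e. |z| > 1 for every root.
Degree 3: look for a simple real root z0 first, then factor out (1 - z/z0) and solve the remaining quadratic.
Testing z0 = -4: P(-4) = 1 + (-1.01)(-4) + (-1.555)(-4)^2 + (-0.31)(-4)^3
  = 1 + (4.04) + (-24.88) + (19.84) = 0.  So z_0 = -4 is a root, |z_0| = 4.
Divide out the factor (1 + 0.25 z) = (1 - z/z0) (since 1/z0 = -0.25):
  P(z) = (1 + 0.25 z)(1 + (-1.26) z + (-1.24) z^2)
  [check: z-coef -1.26 - (-0.25) = -1.01; z^2-coef -1.24 - (-0.25)(-1.26) = -1.555; z^3-coef -(-0.25)(-1.24) = -0.31.]
Remaining roots from the quadratic factor 1 + (-1.26) z + (-1.24) z^2:
  Set 1 + (-1.26) z + (-1.24) z^2 = 0, i.e. a z^2 + b z + c = 0 with a = -1.24, b = -1.26, c = 1.
  Discriminant D = b^2 - 4ac = (-1.26)^2 - 4*(-1.24)*1 = 1.5876 - (-4.96) = 6.5476.
  D >= 0, so the roots are real: z = (-b +/- sqrt(D)) / (2a) = (1.26 +/- 2.558828) / (-2.48).
    z_1 = (1.26 + 2.558828) / (-2.48) = -1.5398,   |z_1| = 1.5398.
    z_2 = (1.26 - 2.558828) / (-2.48) = 0.5237,   |z_2| = 0.5237.
Moduli of all roots: 4.0000, 1.5398, 0.5237.
All moduli strictly greater than 1? No.
Verdict: Not invertible.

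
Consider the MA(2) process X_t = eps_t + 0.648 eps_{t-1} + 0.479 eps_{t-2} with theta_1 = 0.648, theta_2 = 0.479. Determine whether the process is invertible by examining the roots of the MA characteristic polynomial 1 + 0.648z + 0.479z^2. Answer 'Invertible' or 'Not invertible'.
\text{Invertible}

The MA(q) characteristic polynomial is P(z) = 1 + 0.648z + 0.479z^2.
Invertibility requires all roots to lie outside the unit circle, i.e. |z| > 1 for every root.
Set 1 + (0.648) z + (0.479) z^2 = 0, i.e. a z^2 + b z + c = 0 with a = 0.479, b = 0.648, c = 1.
Discriminant D = b^2 - 4ac = (0.648)^2 - 4*(0.479)*1 = 0.419904 - (1.916) = -1.496096.
D < 0, so the roots are the complex-conjugate pair z = (-b +/- i sqrt(-D)) / (2a) = -0.6764 +/- 1.2768i.
For a conjugate pair |z|^2 = z * conj(z) = (product of roots) = c/a = 1/(0.479) = 2.087683, so |z| = sqrt(2.087683) = 1.4449 for both roots.
Moduli of all roots: 1.4449, 1.4449.
All moduli strictly greater than 1? Yes.
Verdict: Invertible.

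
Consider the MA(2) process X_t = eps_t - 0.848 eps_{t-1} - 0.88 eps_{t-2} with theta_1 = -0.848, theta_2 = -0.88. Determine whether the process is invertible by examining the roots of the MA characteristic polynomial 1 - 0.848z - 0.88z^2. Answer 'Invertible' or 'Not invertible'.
\text{Not invertible}

The MA(q) characteristic polynomial is P(z) = 1 - 0.848z - 0.88z^2.
Invertibility requires all roots to lie outside the unit circle, i.e. |z| > 1 for every root.
Set 1 + (-0.848) z + (-0.88) z^2 = 0, i.e. a z^2 + b z + c = 0 with a = -0.88, b = -0.848, c = 1.
Discriminant D = b^2 - 4ac = (-0.848)^2 - 4*(-0.88)*1 = 0.719104 - (-3.52) = 4.239104.
D >= 0, so the roots are real: z = (-b +/- sqrt(D)) / (2a) = (0.848 +/- 2.058908) / (-1.76).
  z_1 = (0.848 + 2.058908) / (-1.76) = -1.6517,   |z_1| = 1.6517.
  z_2 = (0.848 - 2.058908) / (-1.76) = 0.688,   |z_2| = 0.688.
Moduli of all roots: 1.6517, 0.6880.
All moduli strictly greater than 1? No.
Verdict: Not invertible.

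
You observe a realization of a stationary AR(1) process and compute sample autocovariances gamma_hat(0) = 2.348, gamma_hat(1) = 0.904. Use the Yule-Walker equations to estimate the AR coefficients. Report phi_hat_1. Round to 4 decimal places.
\hat\phi_{1} = 0.3850

The Yule-Walker equations for an AR(p) process read, in matrix form,
  Gamma_p phi = r_p,   with   (Gamma_p)_{ij} = gamma(|i - j|),
                       (r_p)_i = gamma(i),   i,j = 1..p.
Substitute the sample gammas (Toeplitz matrix and right-hand side of size 1):
  Gamma_p = [[2.348]]
  r_p     = [0.904]
With p = 1 this is the single equation gamma(0) phi_1 = gamma(1):
  phi_hat_1 = gamma(1) / gamma(0) = 0.904 / 2.348 = 0.3850.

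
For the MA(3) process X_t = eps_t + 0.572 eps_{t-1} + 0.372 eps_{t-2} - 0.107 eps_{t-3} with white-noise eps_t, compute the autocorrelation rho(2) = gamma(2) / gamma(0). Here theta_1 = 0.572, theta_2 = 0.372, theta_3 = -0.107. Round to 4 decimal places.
\rho(2) = 0.2104

For an MA(q) process with theta_0 = 1, the autocovariance is
  gamma(k) = sigma^2 * sum_{i=0..q-k} theta_i * theta_{i+k},
and rho(k) = gamma(k) / gamma(0). Sigma^2 cancels.
  numerator   = (1)*(0.372) + (0.572)*(-0.107) = 0.310796.
  denominator = (1)^2 + (0.572)^2 + (0.372)^2 + (-0.107)^2 = 1.477017.
  rho(2) = 0.310796 / 1.477017 = 0.2104.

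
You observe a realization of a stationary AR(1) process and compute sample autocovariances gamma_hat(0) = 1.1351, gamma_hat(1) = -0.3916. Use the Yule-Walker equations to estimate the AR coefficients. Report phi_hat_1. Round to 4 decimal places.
\hat\phi_{1} = -0.3450

The Yule-Walker equations for an AR(p) process read, in matrix form,
  Gamma_p phi = r_p,   with   (Gamma_p)_{ij} = gamma(|i - j|),
                       (r_p)_i = gamma(i),   i,j = 1..p.
Substitute the sample gammas (Toeplitz matrix and right-hand side of size 1):
  Gamma_p = [[1.1351]]
  r_p     = [-0.3916]
With p = 1 this is the single equation gamma(0) phi_1 = gamma(1):
  phi_hat_1 = gamma(1) / gamma(0) = -0.3916 / 1.1351 = -0.3450.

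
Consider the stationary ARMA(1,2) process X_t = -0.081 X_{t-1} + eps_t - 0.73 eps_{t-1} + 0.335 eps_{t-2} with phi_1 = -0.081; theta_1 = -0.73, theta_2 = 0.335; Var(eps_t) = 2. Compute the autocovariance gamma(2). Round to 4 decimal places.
\gamma(2) = 0.8561

Multiply the model equation by X_{t-k} and take expectations. With theta_0 = psi_0 = 1 and psi_j the MA(infinity) weights, this gives
  gamma(k) - sum_i phi_i gamma(k-i) = c_k,
  c_k = sigma^2 * sum_{j=k..q} theta_j psi_{j-k}   (c_k = 0 for k > q),
using gamma(-m) = gamma(m).
psi-weights needed (psi_j = theta_j + sum_i phi_i psi_{j-i}):
  psi_1 = theta_1 + phi_1 = -0.73 + (-0.081) = -0.811
  psi_2 = theta_2 + phi_1 psi_1 = 0.335 + (-0.081)(-0.811) = 0.400691
Right-hand sides:
  c_0 = sigma^2 (1 + theta_1 psi_1 + theta_2 psi_2) = 2 * (1 + (-0.73)(-0.811) + (0.335)(0.400691)) = 2 * 1.726261 = 3.452523
  c_1 = sigma^2 (theta_1 + theta_2 psi_1) = 2 * (-0.73 + (0.335)(-0.811)) = -2.00337
  c_2 = sigma^2 theta_2 = 2 * (0.335) = 0.67
Equations for k = 0 and k = 1 (AR order 1):
  gamma(0) = phi_1 gamma(1) + c_0
  gamma(1) = phi_1 gamma(0) + c_1
Substituting the second into the first: gamma(0) (1 - phi_1^2) = c_0 + phi_1 c_1, so
  gamma(0) = (c_0 + phi_1 c_1) / (1 - phi_1^2) = (3.452523 + (-0.081)(-2.00337)) / (1 - (-0.081)^2) = 3.614796 / 0.993439 = 3.638669.
  gamma(1) = phi_1 gamma(0) + c_1 = (-0.081)(3.638669) + (-2.00337) = -2.298102.
For k = 2: gamma(2) = phi_1 gamma(1) + c_2
  = (-0.081)(-2.298102) + (0.67) = 0.856146.
Therefore gamma(2) = 0.8561 (to 4 decimal places).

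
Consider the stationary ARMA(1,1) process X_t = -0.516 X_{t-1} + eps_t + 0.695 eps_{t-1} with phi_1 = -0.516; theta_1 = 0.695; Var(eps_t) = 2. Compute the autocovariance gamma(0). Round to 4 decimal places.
\gamma(0) = 2.0873

Multiply the model equation by X_{t-k} and take expectations. With theta_0 = psi_0 = 1 and psi_j the MA(infinity) weights, this gives
  gamma(k) - sum_i phi_i gamma(k-i) = c_k,
  c_k = sigma^2 * sum_{j=k..q} theta_j psi_{j-k}   (c_k = 0 for k > q),
using gamma(-m) = gamma(m).
psi-weights needed (psi_j = theta_j + sum_i phi_i psi_{j-i}):
  psi_1 = theta_1 + phi_1 = 0.695 + (-0.516) = 0.179
Right-hand sides:
  c_0 = sigma^2 (1 + theta_1 psi_1) = 2 * (1 + (0.695)(0.179)) = 2 * 1.124405 = 2.24881
  c_1 = sigma^2 theta_1 = 2 * (0.695) = 1.39
  c_2 = 0
Equations for k = 0 and k = 1 (AR order 1):
  gamma(0) = phi_1 gamma(1) + c_0
  gamma(1) = phi_1 gamma(0) + c_1
Substituting the second into the first: gamma(0) (1 - phi_1^2) = c_0 + phi_1 c_1, so
  gamma(0) = (c_0 + phi_1 c_1) / (1 - phi_1^2) = (2.24881 + (-0.516)(1.39)) / (1 - (-0.516)^2) = 1.53157 / 0.733744 = 2.087336.
Therefore gamma(0) = 2.0873 (to 4 decimal places).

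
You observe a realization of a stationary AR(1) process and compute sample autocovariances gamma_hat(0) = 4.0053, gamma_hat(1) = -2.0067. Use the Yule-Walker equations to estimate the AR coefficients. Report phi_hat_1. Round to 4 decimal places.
\hat\phi_{1} = -0.5010

The Yule-Walker equations for an AR(p) process read, in matrix form,
  Gamma_p phi = r_p,   with   (Gamma_p)_{ij} = gamma(|i - j|),
                       (r_p)_i = gamma(i),   i,j = 1..p.
Substitute the sample gammas (Toeplitz matrix and right-hand side of size 1):
  Gamma_p = [[4.0053]]
  r_p     = [-2.0067]
With p = 1 this is the single equation gamma(0) phi_1 = gamma(1):
  phi_hat_1 = gamma(1) / gamma(0) = -2.0067 / 4.0053 = -0.5010.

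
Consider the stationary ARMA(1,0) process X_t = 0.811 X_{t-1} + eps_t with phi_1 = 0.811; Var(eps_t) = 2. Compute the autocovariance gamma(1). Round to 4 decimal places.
\gamma(1) = 4.7388

Multiply the model equation by X_{t-k} and take expectations. With theta_0 = psi_0 = 1 and psi_j the MA(infinity) weights, this gives
  gamma(k) - sum_i phi_i gamma(k-i) = c_k,
  c_k = sigma^2 * sum_{j=k..q} theta_j psi_{j-k}   (c_k = 0 for k > q),
using gamma(-m) = gamma(m).
Pure AR (q = 0): c_0 = sigma^2 = 2, c_k = 0 for k >= 1.
Equations for k = 0 and k = 1 (AR order 1):
  gamma(0) = phi_1 gamma(1) + c_0
  gamma(1) = phi_1 gamma(0) + c_1
Substituting the second into the first: gamma(0) (1 - phi_1^2) = c_0 + phi_1 c_1, so
  gamma(0) = c_0 / (1 - phi_1^2) = 2 / (1 - (0.811)^2) = 2 / 0.342279 = 5.843186.
  gamma(1) = phi_1 gamma(0) = (0.811)(5.843186) = 4.738824.
Therefore gamma(1) = 4.7388 (to 4 decimal places).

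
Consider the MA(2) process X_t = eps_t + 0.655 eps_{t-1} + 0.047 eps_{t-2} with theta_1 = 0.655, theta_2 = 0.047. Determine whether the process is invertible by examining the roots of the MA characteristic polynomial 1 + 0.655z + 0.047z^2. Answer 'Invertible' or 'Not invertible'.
\text{Invertible}

The MA(q) characteristic polynomial is P(z) = 1 + 0.655z + 0.047z^2.
Invertibility requires all roots to lie outside the unit circle, i.e. |z| > 1 for every root.
Set 1 + (0.655) z + (0.047) z^2 = 0, i.e. a z^2 + b z + c = 0 with a = 0.047, b = 0.655, c = 1.
Discriminant D = b^2 - 4ac = (0.655)^2 - 4*(0.047)*1 = 0.429025 - (0.188) = 0.241025.
D >= 0, so the roots are real: z = (-b +/- sqrt(D)) / (2a) = (-0.655 +/- 0.490943) / (0.094).
  z_1 = (-0.655 + 0.490943) / (0.094) = -1.7453,   |z_1| = 1.7453.
  z_2 = (-0.655 - 0.490943) / (0.094) = -12.1909,   |z_2| = 12.1909.
Moduli of all roots: 1.7453, 12.1909.
All moduli strictly greater than 1? Yes.
Verdict: Invertible.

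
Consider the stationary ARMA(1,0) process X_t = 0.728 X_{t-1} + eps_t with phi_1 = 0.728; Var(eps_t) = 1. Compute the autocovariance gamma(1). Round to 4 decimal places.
\gamma(1) = 1.5489

Multiply the model equation by X_{t-k} and take expectations. With theta_0 = psi_0 = 1 and psi_j the MA(infinity) weights, this gives
  gamma(k) - sum_i phi_i gamma(k-i) = c_k,
  c_k = sigma^2 * sum_{j=k..q} theta_j psi_{j-k}   (c_k = 0 for k > q),
using gamma(-m) = gamma(m).
Pure AR (q = 0): c_0 = sigma^2 = 1, c_k = 0 for k >= 1.
Equations for k = 0 and k = 1 (AR order 1):
  gamma(0) = phi_1 gamma(1) + c_0
  gamma(1) = phi_1 gamma(0) + c_1
Substituting the second into the first: gamma(0) (1 - phi_1^2) = c_0 + phi_1 c_1, so
  gamma(0) = c_0 / (1 - phi_1^2) = 1 / (1 - (0.728)^2) = 1 / 0.470016 = 2.127587.
  gamma(1) = phi_1 gamma(0) = (0.728)(2.127587) = 1.548883.
Therefore gamma(1) = 1.5489 (to 4 decimal places).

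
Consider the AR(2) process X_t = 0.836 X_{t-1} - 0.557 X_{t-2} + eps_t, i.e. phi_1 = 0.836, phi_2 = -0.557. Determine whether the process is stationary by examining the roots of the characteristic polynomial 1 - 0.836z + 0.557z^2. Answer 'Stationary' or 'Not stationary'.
\text{Stationary}

The AR(p) characteristic polynomial is P(z) = 1 - 0.836z + 0.557z^2.
Stationarity requires all roots to lie outside the unit circle, i.e. |z| > 1 for every root.
Set 1 + (-0.836) z + (0.557) z^2 = 0, i.e. a z^2 + b z + c = 0 with a = 0.557, b = -0.836, c = 1.
Discriminant D = b^2 - 4ac = (-0.836)^2 - 4*(0.557)*1 = 0.698896 - (2.228) = -1.529104.
D < 0, so the roots are the complex-conjugate pair z = (-b +/- i sqrt(-D)) / (2a) = 0.7504 +/- 1.11i.
For a conjugate pair |z|^2 = z * conj(z) = (product of roots) = c/a = 1/(0.557) = 1.795332, so |z| = sqrt(1.795332) = 1.3399 for both roots.
Moduli of all roots: 1.3399, 1.3399.
All moduli strictly greater than 1? Yes.
Verdict: Stationary.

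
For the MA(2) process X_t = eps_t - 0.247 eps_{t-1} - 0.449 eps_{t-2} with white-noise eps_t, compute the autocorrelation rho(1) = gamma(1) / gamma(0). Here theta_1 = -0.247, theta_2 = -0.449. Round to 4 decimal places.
\rho(1) = -0.1078

For an MA(q) process with theta_0 = 1, the autocovariance is
  gamma(k) = sigma^2 * sum_{i=0..q-k} theta_i * theta_{i+k},
and rho(k) = gamma(k) / gamma(0). Sigma^2 cancels.
  numerator   = (1)*(-0.247) + (-0.247)*(-0.449) = -0.136097.
  denominator = (1)^2 + (-0.247)^2 + (-0.449)^2 = 1.26261.
  rho(1) = -0.136097 / 1.26261 = -0.1078.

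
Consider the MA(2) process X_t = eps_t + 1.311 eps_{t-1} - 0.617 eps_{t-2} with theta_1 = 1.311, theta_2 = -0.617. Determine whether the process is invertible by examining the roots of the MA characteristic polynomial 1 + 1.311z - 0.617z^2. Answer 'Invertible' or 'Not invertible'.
\text{Not invertible}

The MA(q) characteristic polynomial is P(z) = 1 + 1.311z - 0.617z^2.
Invertibility requires all roots to lie outside the unit circle, i.e. |z| > 1 for every root.
Set 1 + (1.311) z + (-0.617) z^2 = 0, i.e. a z^2 + b z + c = 0 with a = -0.617, b = 1.311, c = 1.
Discriminant D = b^2 - 4ac = (1.311)^2 - 4*(-0.617)*1 = 1.718721 - (-2.468) = 4.186721.
D >= 0, so the roots are real: z = (-b +/- sqrt(D)) / (2a) = (-1.311 +/- 2.046148) / (-1.234).
  z_1 = (-1.311 + 2.046148) / (-1.234) = -0.5957,   |z_1| = 0.5957.
  z_2 = (-1.311 - 2.046148) / (-1.234) = 2.7205,   |z_2| = 2.7205.
Moduli of all roots: 0.5957, 2.7205.
All moduli strictly greater than 1? No.
Verdict: Not invertible.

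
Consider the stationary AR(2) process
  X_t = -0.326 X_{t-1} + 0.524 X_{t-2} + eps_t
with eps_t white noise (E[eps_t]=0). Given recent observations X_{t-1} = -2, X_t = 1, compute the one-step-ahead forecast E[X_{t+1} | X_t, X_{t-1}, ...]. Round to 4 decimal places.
E[X_{t+1} \mid \mathcal F_t] = -1.3740

For an AR(p) model X_t = c + sum_i phi_i X_{t-i} + eps_t, the
one-step-ahead conditional mean is
  E[X_{t+1} | X_t, ...] = c + sum_i phi_i X_{t+1-i}.
Substitute known values:
  E[X_{t+1} | ...] = (-0.326) * (1) + (0.524) * (-2)
                   = -1.3740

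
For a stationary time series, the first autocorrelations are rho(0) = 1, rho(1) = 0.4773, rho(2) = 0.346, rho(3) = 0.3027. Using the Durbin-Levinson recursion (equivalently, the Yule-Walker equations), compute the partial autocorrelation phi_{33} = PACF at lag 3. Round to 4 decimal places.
\phi_{33} = 0.1191

The PACF at lag k is phi_{kk}, the last component of the solution
to the Yule-Walker system G_k phi = r_k where
  (G_k)_{ij} = rho(|i - j|), (r_k)_i = rho(i), i,j = 1..k.
Equivalently, Durbin-Levinson gives phi_{kk} iteratively:
  phi_{11} = rho(1)
  phi_{kk} = [rho(k) - sum_{j=1..k-1} phi_{k-1,j} rho(k-j)]
            / [1 - sum_{j=1..k-1} phi_{k-1,j} rho(j)],
  phi_{k,j} = phi_{k-1,j} - phi_{kk} phi_{k-1,k-j},  j = 1..k-1.
Step k = 1:
  phi_11 = rho(1) = 0.4773.
Step k = 2:
  phi_22 = [rho(2) - phi_11 rho(1)] / [1 - phi_11 rho(1)] = [0.346 - (0.4773)(0.4773)] / [1 - (0.4773)(0.4773)]
         = 0.11818471 / 0.77218471 = 0.153052.
  Update: phi_21 = phi_11 - phi_22 phi_11 = 0.4773 - (0.153052)(0.4773) = 0.404248.
Step k = 3:
  phi_33 = [rho(3) - phi_21 rho(2) - phi_22 rho(1)] / [1 - phi_21 rho(1) - phi_22 rho(2)]
    numerator   = 0.3027 - (0.404248)(0.346) - (0.153052)(0.4773) = 0.08977826
    denominator = 1 - (0.404248)(0.4773) - (0.153052)(0.346) = 0.75409626
  phi_33 = 0.08977826 / 0.75409626 = 0.1191.
Therefore phi_{33} = 0.1191.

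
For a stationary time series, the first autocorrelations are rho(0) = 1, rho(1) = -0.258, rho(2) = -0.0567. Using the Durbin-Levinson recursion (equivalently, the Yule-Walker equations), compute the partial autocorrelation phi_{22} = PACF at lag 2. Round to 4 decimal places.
\phi_{22} = -0.1321

The PACF at lag k is phi_{kk}, the last component of the solution
to the Yule-Walker system G_k phi = r_k where
  (G_k)_{ij} = rho(|i - j|), (r_k)_i = rho(i), i,j = 1..k.
Equivalently, Durbin-Levinson gives phi_{kk} iteratively:
  phi_{11} = rho(1)
  phi_{kk} = [rho(k) - sum_{j=1..k-1} phi_{k-1,j} rho(k-j)]
            / [1 - sum_{j=1..k-1} phi_{k-1,j} rho(j)],
  phi_{k,j} = phi_{k-1,j} - phi_{kk} phi_{k-1,k-j},  j = 1..k-1.
Step k = 1:
  phi_11 = rho(1) = -0.258.
Step k = 2:
  phi_22 = [rho(2) - phi_11 rho(1)] / [1 - phi_11 rho(1)] = [-0.0567 - (-0.258)(-0.258)] / [1 - (-0.258)(-0.258)]
         = -0.123264 / 0.933436 = -0.1321.
Therefore phi_{22} = -0.1321.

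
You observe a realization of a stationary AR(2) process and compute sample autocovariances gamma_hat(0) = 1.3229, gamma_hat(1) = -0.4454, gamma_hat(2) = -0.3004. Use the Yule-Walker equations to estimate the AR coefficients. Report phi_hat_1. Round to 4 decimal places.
\hat\phi_{1} = -0.4660

The Yule-Walker equations for an AR(p) process read, in matrix form,
  Gamma_p phi = r_p,   with   (Gamma_p)_{ij} = gamma(|i - j|),
                       (r_p)_i = gamma(i),   i,j = 1..p.
Substitute the sample gammas (Toeplitz matrix and right-hand side of size 2):
  Gamma_p = [[1.3229, -0.4454], [-0.4454, 1.3229]]
  r_p     = [-0.4454, -0.3004]
Written out:
  1.3229 phi_1 - 0.4454 phi_2 = -0.4454
  -0.4454 phi_1 + 1.3229 phi_2 = -0.3004
Solve by Cramer's rule:
  det = gamma(0)^2 - gamma(1)^2 = (1.3229)^2 - (-0.4454)^2 = 1.75006441 - 0.19838116 = 1.55168325
  phi_hat_1 = [gamma(1) gamma(0) - gamma(1) gamma(2)] / det = [(-0.4454)(1.3229) - (-0.4454)(-0.3004)] / 1.55168325 = -0.72301782 / 1.55168325 = -0.466
  phi_hat_2 = [gamma(0) gamma(2) - gamma(1)^2] / det = [(1.3229)(-0.3004) - (-0.4454)^2] / 1.55168325 = -0.59578032 / 1.55168325 = -0.384
So phi_hat = [-0.4660, -0.3840].
Therefore phi_hat_1 = -0.4660.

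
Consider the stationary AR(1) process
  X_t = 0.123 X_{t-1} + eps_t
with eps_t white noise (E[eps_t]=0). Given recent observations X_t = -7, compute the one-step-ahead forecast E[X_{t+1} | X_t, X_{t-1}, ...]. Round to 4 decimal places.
E[X_{t+1} \mid \mathcal F_t] = -0.8610

For an AR(p) model X_t = c + sum_i phi_i X_{t-i} + eps_t, the
one-step-ahead conditional mean is
  E[X_{t+1} | X_t, ...] = c + sum_i phi_i X_{t+1-i}.
Substitute known values:
  E[X_{t+1} | ...] = (0.123) * (-7)
                   = -0.8610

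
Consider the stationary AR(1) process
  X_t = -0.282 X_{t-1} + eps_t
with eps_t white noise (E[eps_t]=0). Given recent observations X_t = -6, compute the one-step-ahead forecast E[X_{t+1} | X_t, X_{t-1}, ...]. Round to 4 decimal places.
E[X_{t+1} \mid \mathcal F_t] = 1.6920

For an AR(p) model X_t = c + sum_i phi_i X_{t-i} + eps_t, the
one-step-ahead conditional mean is
  E[X_{t+1} | X_t, ...] = c + sum_i phi_i X_{t+1-i}.
Substitute known values:
  E[X_{t+1} | ...] = (-0.282) * (-6)
                   = 1.6920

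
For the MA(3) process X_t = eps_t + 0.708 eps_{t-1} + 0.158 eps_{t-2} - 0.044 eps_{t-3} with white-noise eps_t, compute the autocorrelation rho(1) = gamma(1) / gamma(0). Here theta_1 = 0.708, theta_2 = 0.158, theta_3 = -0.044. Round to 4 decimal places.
\rho(1) = 0.5320

For an MA(q) process with theta_0 = 1, the autocovariance is
  gamma(k) = sigma^2 * sum_{i=0..q-k} theta_i * theta_{i+k},
and rho(k) = gamma(k) / gamma(0). Sigma^2 cancels.
  numerator   = (1)*(0.708) + (0.708)*(0.158) + (0.158)*(-0.044) = 0.812912.
  denominator = (1)^2 + (0.708)^2 + (0.158)^2 + (-0.044)^2 = 1.528164.
  rho(1) = 0.812912 / 1.528164 = 0.5320.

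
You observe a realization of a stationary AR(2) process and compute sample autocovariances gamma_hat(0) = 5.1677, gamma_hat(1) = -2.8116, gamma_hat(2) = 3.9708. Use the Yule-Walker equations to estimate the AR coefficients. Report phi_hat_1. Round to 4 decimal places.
\hat\phi_{1} = -0.1790

The Yule-Walker equations for an AR(p) process read, in matrix form,
  Gamma_p phi = r_p,   with   (Gamma_p)_{ij} = gamma(|i - j|),
                       (r_p)_i = gamma(i),   i,j = 1..p.
Substitute the sample gammas (Toeplitz matrix and right-hand side of size 2):
  Gamma_p = [[5.1677, -2.8116], [-2.8116, 5.1677]]
  r_p     = [-2.8116, 3.9708]
Written out:
  5.1677 phi_1 - 2.8116 phi_2 = -2.8116
  -2.8116 phi_1 + 5.1677 phi_2 = 3.9708
Solve by Cramer's rule:
  det = gamma(0)^2 - gamma(1)^2 = (5.1677)^2 - (-2.8116)^2 = 26.70512329 - 7.90509456 = 18.80002873
  phi_hat_1 = [gamma(1) gamma(0) - gamma(1) gamma(2)] / det = [(-2.8116)(5.1677) - (-2.8116)(3.9708)] / 18.80002873 = -3.36520404 / 18.80002873 = -0.179
  phi_hat_2 = [gamma(0) gamma(2) - gamma(1)^2] / det = [(5.1677)(3.9708) - (-2.8116)^2] / 18.80002873 = 12.6148086 / 18.80002873 = 0.671
So phi_hat = [-0.1790, 0.6710].
Therefore phi_hat_1 = -0.1790.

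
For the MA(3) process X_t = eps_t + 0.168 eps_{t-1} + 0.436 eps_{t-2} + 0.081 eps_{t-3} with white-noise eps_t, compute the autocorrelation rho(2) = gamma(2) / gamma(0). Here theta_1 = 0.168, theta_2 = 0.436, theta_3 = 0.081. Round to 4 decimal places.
\rho(2) = 0.3671

For an MA(q) process with theta_0 = 1, the autocovariance is
  gamma(k) = sigma^2 * sum_{i=0..q-k} theta_i * theta_{i+k},
and rho(k) = gamma(k) / gamma(0). Sigma^2 cancels.
  numerator   = (1)*(0.436) + (0.168)*(0.081) = 0.449608.
  denominator = (1)^2 + (0.168)^2 + (0.436)^2 + (0.081)^2 = 1.224881.
  rho(2) = 0.449608 / 1.224881 = 0.3671.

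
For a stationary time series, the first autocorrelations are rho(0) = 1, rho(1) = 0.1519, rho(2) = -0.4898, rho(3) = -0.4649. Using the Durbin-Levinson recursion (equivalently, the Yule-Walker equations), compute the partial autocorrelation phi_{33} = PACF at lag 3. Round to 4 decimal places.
\phi_{33} = -0.3839

The PACF at lag k is phi_{kk}, the last component of the solution
to the Yule-Walker system G_k phi = r_k where
  (G_k)_{ij} = rho(|i - j|), (r_k)_i = rho(i), i,j = 1..k.
Equivalently, Durbin-Levinson gives phi_{kk} iteratively:
  phi_{11} = rho(1)
  phi_{kk} = [rho(k) - sum_{j=1..k-1} phi_{k-1,j} rho(k-j)]
            / [1 - sum_{j=1..k-1} phi_{k-1,j} rho(j)],
  phi_{k,j} = phi_{k-1,j} - phi_{kk} phi_{k-1,k-j},  j = 1..k-1.
Step k = 1:
  phi_11 = rho(1) = 0.1519.
Step k = 2:
  phi_22 = [rho(2) - phi_11 rho(1)] / [1 - phi_11 rho(1)] = [-0.4898 - (0.1519)(0.1519)] / [1 - (0.1519)(0.1519)]
         = -0.51287361 / 0.97692639 = -0.524987.
  Update: phi_21 = phi_11 - phi_22 phi_11 = 0.1519 - (-0.524987)(0.1519) = 0.231646.
Step k = 3:
  phi_33 = [rho(3) - phi_21 rho(2) - phi_22 rho(1)] / [1 - phi_21 rho(1) - phi_22 rho(2)]
    numerator   = -0.4649 - (0.231646)(-0.4898) - (-0.524987)(0.1519) = -0.27169451
    denominator = 1 - (0.231646)(0.1519) - (-0.524987)(-0.4898) = 0.70767444
  phi_33 = -0.27169451 / 0.70767444 = -0.3839.
Therefore phi_{33} = -0.3839.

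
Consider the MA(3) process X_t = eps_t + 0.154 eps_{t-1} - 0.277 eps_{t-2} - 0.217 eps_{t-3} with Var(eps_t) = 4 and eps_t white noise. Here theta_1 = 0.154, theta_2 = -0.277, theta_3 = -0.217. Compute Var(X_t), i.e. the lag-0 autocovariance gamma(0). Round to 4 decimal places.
\gamma(0) = 4.5901

For an MA(q) process X_t = eps_t + sum_i theta_i eps_{t-i} with
Var(eps_t) = sigma^2, the variance is
  gamma(0) = sigma^2 * (1 + sum_i theta_i^2).
  sum_i theta_i^2 = (0.154)^2 + (-0.277)^2 + (-0.217)^2 = 0.023716 + 0.076729 + 0.047089 = 0.147534.
  gamma(0) = 4 * (1 + 0.147534) = 4 * 1.147534 = 4.590136, which rounds to 4.5901.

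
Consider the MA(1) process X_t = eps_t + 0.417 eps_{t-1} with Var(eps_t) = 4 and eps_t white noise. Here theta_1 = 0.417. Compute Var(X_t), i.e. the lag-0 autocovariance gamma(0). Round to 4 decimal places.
\gamma(0) = 4.6956

For an MA(q) process X_t = eps_t + sum_i theta_i eps_{t-i} with
Var(eps_t) = sigma^2, the variance is
  gamma(0) = sigma^2 * (1 + sum_i theta_i^2).
  sum_i theta_i^2 = (0.417)^2 = 0.173889.
  gamma(0) = 4 * (1 + 0.173889) = 4 * 1.173889 = 4.695556, which rounds to 4.6956.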